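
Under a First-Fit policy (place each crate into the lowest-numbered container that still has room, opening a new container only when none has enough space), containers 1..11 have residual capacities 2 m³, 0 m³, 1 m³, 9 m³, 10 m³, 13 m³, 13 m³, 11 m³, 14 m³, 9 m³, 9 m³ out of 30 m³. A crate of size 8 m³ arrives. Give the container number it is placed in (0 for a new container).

Containers with room: container 4 (9 m³), container 5 (10 m³), container 6 (13 m³), container 7 (13 m³), container 8 (11 m³), container 9 (14 m³), container 10 (9 m³), container 11 (9 m³).
The first with room is container 4.

4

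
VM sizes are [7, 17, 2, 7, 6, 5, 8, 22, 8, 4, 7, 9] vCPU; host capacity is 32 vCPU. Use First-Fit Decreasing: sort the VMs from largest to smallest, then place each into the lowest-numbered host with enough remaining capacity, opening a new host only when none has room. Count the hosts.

Sorted descending: 22, 17, 9, 8, 8, 7, 7, 7, 6, 5, 4, 2.
22 vCPU → host 1 (remaining 10 vCPU)
17 vCPU → host 2 (remaining 15 vCPU)
9 vCPU → host 1 (remaining 1 vCPU)
8 vCPU → host 2 (remaining 7 vCPU)
8 vCPU → host 3 (remaining 24 vCPU)
7 vCPU → host 2 (remaining 0 vCPU)
7 vCPU → host 3 (remaining 17 vCPU)
7 vCPU → host 3 (remaining 10 vCPU)
6 vCPU → host 3 (remaining 4 vCPU)
5 vCPU → host 4 (remaining 27 vCPU)
4 vCPU → host 3 (remaining 0 vCPU)
2 vCPU → host 4 (remaining 25 vCPU)

4 hosts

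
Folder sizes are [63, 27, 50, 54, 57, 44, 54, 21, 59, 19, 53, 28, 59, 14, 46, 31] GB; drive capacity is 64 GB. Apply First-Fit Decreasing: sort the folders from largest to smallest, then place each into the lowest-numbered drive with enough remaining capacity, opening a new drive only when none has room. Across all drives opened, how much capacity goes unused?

89

Sorted descending: 63, 59, 59, 57, 54, 54, 53, 50, 46, 44, 31, 28, 27, 21, 19, 14.
drive 1: place 63 GB, 1 GB left
drive 2: place 59 GB, 5 GB left
drive 3: place 59 GB, 5 GB left
drive 4: place 57 GB, 7 GB left
drive 5: place 54 GB, 10 GB left
drive 6: place 54 GB, 10 GB left
drive 7: place 53 GB, 11 GB left
drive 8: place 50 GB, 14 GB left
drive 9: place 46 GB, 18 GB left
drive 10: place 44 GB, 20 GB left
drive 11: place 31 GB, 33 GB left
drive 11: place 28 GB, 5 GB left
drive 12: place 27 GB, 37 GB left
drive 12: place 21 GB, 16 GB left
drive 10: place 19 GB, 1 GB left
drive 8: place 14 GB, 0 GB left
12 drives × 64 GB = 768 GB; used 679 GB; unused 89 GB.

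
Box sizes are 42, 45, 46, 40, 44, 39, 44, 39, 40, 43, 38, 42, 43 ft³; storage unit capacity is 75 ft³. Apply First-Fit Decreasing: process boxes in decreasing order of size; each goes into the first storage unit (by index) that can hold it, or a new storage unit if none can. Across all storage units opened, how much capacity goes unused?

Sorted descending: 46, 45, 44, 44, 43, 43, 42, 42, 40, 40, 39, 39, 38.
storage unit 1: place 46 ft³, 29 ft³ left
storage unit 2: place 45 ft³, 30 ft³ left
storage unit 3: place 44 ft³, 31 ft³ left
storage unit 4: place 44 ft³, 31 ft³ left
storage unit 5: place 43 ft³, 32 ft³ left
storage unit 6: place 43 ft³, 32 ft³ left
storage unit 7: place 42 ft³, 33 ft³ left
storage unit 8: place 42 ft³, 33 ft³ left
storage unit 9: place 40 ft³, 35 ft³ left
storage unit 10: place 40 ft³, 35 ft³ left
storage unit 11: place 39 ft³, 36 ft³ left
storage unit 12: place 39 ft³, 36 ft³ left
storage unit 13: place 38 ft³, 37 ft³ left
13 storage units × 75 ft³ = 975 ft³; used 545 ft³; unused 430 ft³.

430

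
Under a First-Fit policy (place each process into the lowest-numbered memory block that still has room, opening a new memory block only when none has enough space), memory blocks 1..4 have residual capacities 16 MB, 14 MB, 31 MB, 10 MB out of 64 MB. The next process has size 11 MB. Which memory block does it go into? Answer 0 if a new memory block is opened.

Memory blocks with room: memory block 1 (16 MB), memory block 2 (14 MB), memory block 3 (31 MB).
The first with room is memory block 1.

1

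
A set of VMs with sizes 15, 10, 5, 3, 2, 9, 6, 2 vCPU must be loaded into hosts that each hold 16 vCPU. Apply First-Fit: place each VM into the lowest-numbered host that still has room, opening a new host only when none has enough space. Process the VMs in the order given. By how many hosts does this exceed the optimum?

First-Fit: [15] [10,5] [3,2,9,2] [6] → 4 hosts.
Total size 52 vCPU; any packing needs at least ⌈52/16⌉ = 4 hosts.
So 4 is already optimal.

0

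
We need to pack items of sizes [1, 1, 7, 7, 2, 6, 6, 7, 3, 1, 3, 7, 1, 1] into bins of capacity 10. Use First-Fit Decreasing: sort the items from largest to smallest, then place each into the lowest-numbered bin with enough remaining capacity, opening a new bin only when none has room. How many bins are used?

Sorted descending: 7, 7, 7, 7, 6, 6, 3, 3, 2, 1, 1, 1, 1, 1.
bin 1: place 7, 3 left
bin 2: place 7, 3 left
bin 3: place 7, 3 left
bin 4: place 7, 3 left
bin 5: place 6, 4 left
bin 6: place 6, 4 left
bin 1: place 3, 0 left
bin 2: place 3, 0 left
bin 3: place 2, 1 left
bin 3: place 1, 0 left
bin 4: place 1, 2 left
bin 4: place 1, 1 left
bin 4: place 1, 0 left
bin 5: place 1, 3 left

6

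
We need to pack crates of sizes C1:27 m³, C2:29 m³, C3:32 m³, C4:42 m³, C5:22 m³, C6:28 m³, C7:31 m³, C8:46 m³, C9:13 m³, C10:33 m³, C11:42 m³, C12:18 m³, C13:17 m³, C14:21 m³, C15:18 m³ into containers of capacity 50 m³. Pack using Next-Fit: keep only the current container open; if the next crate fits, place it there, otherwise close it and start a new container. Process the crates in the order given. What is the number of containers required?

Put C1 (27 m³) in container 1; 23 m³ remain.
Put C2 (29 m³) in container 2; 21 m³ remain.
Put C3 (32 m³) in container 3; 18 m³ remain.
Put C4 (42 m³) in container 4; 8 m³ remain.
Put C5 (22 m³) in container 5; 28 m³ remain.
Put C6 (28 m³) in container 5; 0 m³ remain.
Put C7 (31 m³) in container 6; 19 m³ remain.
Put C8 (46 m³) in container 7; 4 m³ remain.
Put C9 (13 m³) in container 8; 37 m³ remain.
Put C10 (33 m³) in container 8; 4 m³ remain.
Put C11 (42 m³) in container 9; 8 m³ remain.
Put C12 (18 m³) in container 10; 32 m³ remain.
Put C13 (17 m³) in container 10; 15 m³ remain.
Put C14 (21 m³) in container 11; 29 m³ remain.
Put C15 (18 m³) in container 11; 11 m³ remain.

11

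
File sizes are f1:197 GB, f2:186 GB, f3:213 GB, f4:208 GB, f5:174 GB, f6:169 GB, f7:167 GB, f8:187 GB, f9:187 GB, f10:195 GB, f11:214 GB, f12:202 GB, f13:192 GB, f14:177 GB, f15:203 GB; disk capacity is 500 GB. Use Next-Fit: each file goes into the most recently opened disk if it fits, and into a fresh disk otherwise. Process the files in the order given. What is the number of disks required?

8

f1 (197 GB) → disk 1 (remaining 303 GB)
f2 (186 GB) → disk 1 (remaining 117 GB)
f3 (213 GB) → disk 2 (remaining 287 GB)
f4 (208 GB) → disk 2 (remaining 79 GB)
f5 (174 GB) → disk 3 (remaining 326 GB)
f6 (169 GB) → disk 3 (remaining 157 GB)
f7 (167 GB) → disk 4 (remaining 333 GB)
f8 (187 GB) → disk 4 (remaining 146 GB)
f9 (187 GB) → disk 5 (remaining 313 GB)
f10 (195 GB) → disk 5 (remaining 118 GB)
f11 (214 GB) → disk 6 (remaining 286 GB)
f12 (202 GB) → disk 6 (remaining 84 GB)
f13 (192 GB) → disk 7 (remaining 308 GB)
f14 (177 GB) → disk 7 (remaining 131 GB)
f15 (203 GB) → disk 8 (remaining 297 GB)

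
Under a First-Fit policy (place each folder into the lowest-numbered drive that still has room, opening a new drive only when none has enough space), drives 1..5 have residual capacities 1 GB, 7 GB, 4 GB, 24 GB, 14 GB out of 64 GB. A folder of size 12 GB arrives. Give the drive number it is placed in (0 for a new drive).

4

Drives with room: drive 4 (24 GB), drive 5 (14 GB).
The first with room is drive 4.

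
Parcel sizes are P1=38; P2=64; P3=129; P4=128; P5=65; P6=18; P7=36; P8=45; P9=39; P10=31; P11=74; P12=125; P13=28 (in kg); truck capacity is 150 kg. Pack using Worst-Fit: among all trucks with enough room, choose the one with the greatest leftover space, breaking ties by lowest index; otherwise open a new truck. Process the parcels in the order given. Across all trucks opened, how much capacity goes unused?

80

P1 (38 kg) → truck 1 (remaining 112 kg)
P2 (64 kg) → truck 1 (remaining 48 kg)
P3 (129 kg) → truck 2 (remaining 21 kg)
P4 (128 kg) → truck 3 (remaining 22 kg)
P5 (65 kg) → truck 4 (remaining 85 kg)
P6 (18 kg) → truck 4 (remaining 67 kg)
P7 (36 kg) → truck 4 (remaining 31 kg)
P8 (45 kg) → truck 1 (remaining 3 kg)
P9 (39 kg) → truck 5 (remaining 111 kg)
P10 (31 kg) → truck 5 (remaining 80 kg)
P11 (74 kg) → truck 5 (remaining 6 kg)
P12 (125 kg) → truck 6 (remaining 25 kg)
P13 (28 kg) → truck 4 (remaining 3 kg)
6 trucks × 150 kg = 900 kg; used 820 kg; unused 80 kg.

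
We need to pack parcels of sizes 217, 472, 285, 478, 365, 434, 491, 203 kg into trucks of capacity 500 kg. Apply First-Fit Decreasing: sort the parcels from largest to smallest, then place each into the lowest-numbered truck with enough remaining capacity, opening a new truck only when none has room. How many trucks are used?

Sorted descending: 491, 478, 472, 434, 365, 285, 217, 203.
491 kg → truck 1 (remaining 9 kg)
478 kg → truck 2 (remaining 22 kg)
472 kg → truck 3 (remaining 28 kg)
434 kg → truck 4 (remaining 66 kg)
365 kg → truck 5 (remaining 135 kg)
285 kg → truck 6 (remaining 215 kg)
217 kg → truck 7 (remaining 283 kg)
203 kg → truck 6 (remaining 12 kg)
Final trucks: [491] [478] [472] [434] [365] [285,203] [217].

7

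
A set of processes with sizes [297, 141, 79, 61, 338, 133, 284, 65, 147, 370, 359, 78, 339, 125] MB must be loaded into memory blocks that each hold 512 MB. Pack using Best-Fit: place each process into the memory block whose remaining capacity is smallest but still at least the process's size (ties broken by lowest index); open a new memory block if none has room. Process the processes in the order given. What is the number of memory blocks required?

6 memory blocks

memory block 1: place 297 MB, 215 MB left
memory block 1: place 141 MB, 74 MB left
memory block 2: place 79 MB, 433 MB left
memory block 1: place 61 MB, 13 MB left
memory block 2: place 338 MB, 95 MB left
memory block 3: place 133 MB, 379 MB left
memory block 3: place 284 MB, 95 MB left
memory block 2: place 65 MB, 30 MB left
memory block 4: place 147 MB, 365 MB left
memory block 5: place 370 MB, 142 MB left
memory block 4: place 359 MB, 6 MB left
memory block 3: place 78 MB, 17 MB left
memory block 6: place 339 MB, 173 MB left
memory block 5: place 125 MB, 17 MB left
Final memory blocks: [297,141,61] [79,338,65] [133,284,78] [147,359] [370,125] [339].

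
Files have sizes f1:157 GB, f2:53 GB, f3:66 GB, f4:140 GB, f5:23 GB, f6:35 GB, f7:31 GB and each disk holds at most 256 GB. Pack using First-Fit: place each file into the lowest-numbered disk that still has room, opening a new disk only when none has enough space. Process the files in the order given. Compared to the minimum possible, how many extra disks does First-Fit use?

1

First-Fit: [157,53,23] [66,140,35] [31] → 3 disks.
Total size 505 GB; any packing needs at least ⌈505/256⌉ = 2 disks.
An optimal packing achieves that bound: [157,66,31] [140,53,35,23] → 2 disks.
Excess: 3 − 2 = 1.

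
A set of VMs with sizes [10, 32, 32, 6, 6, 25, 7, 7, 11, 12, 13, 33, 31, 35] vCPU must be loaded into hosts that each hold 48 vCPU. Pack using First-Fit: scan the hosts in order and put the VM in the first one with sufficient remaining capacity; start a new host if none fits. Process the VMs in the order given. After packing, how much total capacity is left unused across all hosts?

Put 10 vCPU in host 1; 38 vCPU remain.
Put 32 vCPU in host 1; 6 vCPU remain.
Put 32 vCPU in host 2; 16 vCPU remain.
Put 6 vCPU in host 1; 0 vCPU remain.
Put 6 vCPU in host 2; 10 vCPU remain.
Put 25 vCPU in host 3; 23 vCPU remain.
Put 7 vCPU in host 2; 3 vCPU remain.
Put 7 vCPU in host 3; 16 vCPU remain.
Put 11 vCPU in host 3; 5 vCPU remain.
Put 12 vCPU in host 4; 36 vCPU remain.
Put 13 vCPU in host 4; 23 vCPU remain.
Put 33 vCPU in host 5; 15 vCPU remain.
Put 31 vCPU in host 6; 17 vCPU remain.
Put 35 vCPU in host 7; 13 vCPU remain.
7 hosts × 48 vCPU = 336 vCPU; used 260 vCPU; unused 76 vCPU.

76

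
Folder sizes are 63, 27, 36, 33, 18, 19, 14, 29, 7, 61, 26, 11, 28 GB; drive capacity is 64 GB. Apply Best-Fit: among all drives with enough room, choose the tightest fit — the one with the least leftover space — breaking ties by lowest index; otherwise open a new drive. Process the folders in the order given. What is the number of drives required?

63 GB → drive 1 (remaining 1 GB)
27 GB → drive 2 (remaining 37 GB)
36 GB → drive 2 (remaining 1 GB)
33 GB → drive 3 (remaining 31 GB)
18 GB → drive 3 (remaining 13 GB)
19 GB → drive 4 (remaining 45 GB)
14 GB → drive 4 (remaining 31 GB)
29 GB → drive 4 (remaining 2 GB)
7 GB → drive 3 (remaining 6 GB)
61 GB → drive 5 (remaining 3 GB)
26 GB → drive 6 (remaining 38 GB)
11 GB → drive 6 (remaining 27 GB)
28 GB → drive 7 (remaining 36 GB)

7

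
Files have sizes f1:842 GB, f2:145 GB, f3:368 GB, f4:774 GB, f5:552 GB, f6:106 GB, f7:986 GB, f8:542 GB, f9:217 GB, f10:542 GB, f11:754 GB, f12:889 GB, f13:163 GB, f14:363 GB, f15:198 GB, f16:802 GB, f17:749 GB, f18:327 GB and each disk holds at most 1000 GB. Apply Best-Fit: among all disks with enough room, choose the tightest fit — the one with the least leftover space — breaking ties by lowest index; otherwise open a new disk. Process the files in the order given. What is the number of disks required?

11

disk 1: place f1 (842 GB), 158 GB left
disk 1: place f2 (145 GB), 13 GB left
disk 2: place f3 (368 GB), 632 GB left
disk 3: place f4 (774 GB), 226 GB left
disk 2: place f5 (552 GB), 80 GB left
disk 3: place f6 (106 GB), 120 GB left
disk 4: place f7 (986 GB), 14 GB left
disk 5: place f8 (542 GB), 458 GB left
disk 5: place f9 (217 GB), 241 GB left
disk 6: place f10 (542 GB), 458 GB left
disk 7: place f11 (754 GB), 246 GB left
disk 8: place f12 (889 GB), 111 GB left
disk 5: place f13 (163 GB), 78 GB left
disk 6: place f14 (363 GB), 95 GB left
disk 7: place f15 (198 GB), 48 GB left
disk 9: place f16 (802 GB), 198 GB left
disk 10: place f17 (749 GB), 251 GB left
disk 11: place f18 (327 GB), 673 GB left
Final disks: [842,145] [368,552] [774,106] [986] [542,217,163] [542,363] [754,198] [889] [802] [749] [327].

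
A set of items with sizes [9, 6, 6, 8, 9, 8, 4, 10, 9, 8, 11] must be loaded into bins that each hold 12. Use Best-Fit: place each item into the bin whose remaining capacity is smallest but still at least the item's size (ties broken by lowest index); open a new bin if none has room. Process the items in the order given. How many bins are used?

Put 9 in bin 1; 3 remain.
Put 6 in bin 2; 6 remain.
Put 6 in bin 2; 0 remain.
Put 8 in bin 3; 4 remain.
Put 9 in bin 4; 3 remain.
Put 8 in bin 5; 4 remain.
Put 4 in bin 3; 0 remain.
Put 10 in bin 6; 2 remain.
Put 9 in bin 7; 3 remain.
Put 8 in bin 8; 4 remain.
Put 11 in bin 9; 1 remain.
Final bins: [9] [6,6] [8,4] [9] [8] [10] [9] [8] [11].

9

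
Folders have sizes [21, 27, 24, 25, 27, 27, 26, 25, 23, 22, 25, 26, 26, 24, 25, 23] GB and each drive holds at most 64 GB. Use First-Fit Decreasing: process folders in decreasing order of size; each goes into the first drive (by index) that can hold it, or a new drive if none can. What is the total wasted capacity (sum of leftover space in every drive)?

116

Sorted descending: 27, 27, 27, 26, 26, 26, 25, 25, 25, 25, 24, 24, 23, 23, 22, 21.
27 GB → drive 1 (remaining 37 GB)
27 GB → drive 1 (remaining 10 GB)
27 GB → drive 2 (remaining 37 GB)
26 GB → drive 2 (remaining 11 GB)
26 GB → drive 3 (remaining 38 GB)
26 GB → drive 3 (remaining 12 GB)
25 GB → drive 4 (remaining 39 GB)
25 GB → drive 4 (remaining 14 GB)
25 GB → drive 5 (remaining 39 GB)
25 GB → drive 5 (remaining 14 GB)
24 GB → drive 6 (remaining 40 GB)
24 GB → drive 6 (remaining 16 GB)
23 GB → drive 7 (remaining 41 GB)
23 GB → drive 7 (remaining 18 GB)
22 GB → drive 8 (remaining 42 GB)
21 GB → drive 8 (remaining 21 GB)
8 drives × 64 GB = 512 GB; used 396 GB; unused 116 GB.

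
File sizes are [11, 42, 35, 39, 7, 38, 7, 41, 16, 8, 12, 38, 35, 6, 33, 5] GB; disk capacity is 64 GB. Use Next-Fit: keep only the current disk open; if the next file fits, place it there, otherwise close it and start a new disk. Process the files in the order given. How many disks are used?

8 disks

disk 1: place 11 GB, 53 GB left
disk 1: place 42 GB, 11 GB left
disk 2: place 35 GB, 29 GB left
disk 3: place 39 GB, 25 GB left
disk 3: place 7 GB, 18 GB left
disk 4: place 38 GB, 26 GB left
disk 4: place 7 GB, 19 GB left
disk 5: place 41 GB, 23 GB left
disk 5: place 16 GB, 7 GB left
disk 6: place 8 GB, 56 GB left
disk 6: place 12 GB, 44 GB left
disk 6: place 38 GB, 6 GB left
disk 7: place 35 GB, 29 GB left
disk 7: place 6 GB, 23 GB left
disk 8: place 33 GB, 31 GB left
disk 8: place 5 GB, 26 GB left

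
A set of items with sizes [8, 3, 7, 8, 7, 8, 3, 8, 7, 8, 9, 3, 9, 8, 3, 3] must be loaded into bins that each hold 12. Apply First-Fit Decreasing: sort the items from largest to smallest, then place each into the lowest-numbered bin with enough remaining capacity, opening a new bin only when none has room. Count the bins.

Sorted descending: 9, 9, 8, 8, 8, 8, 8, 8, 7, 7, 7, 3, 3, 3, 3, 3.
Put 9 in bin 1; 3 remain.
Put 9 in bin 2; 3 remain.
Put 8 in bin 3; 4 remain.
Put 8 in bin 4; 4 remain.
Put 8 in bin 5; 4 remain.
Put 8 in bin 6; 4 remain.
Put 8 in bin 7; 4 remain.
Put 8 in bin 8; 4 remain.
Put 7 in bin 9; 5 remain.
Put 7 in bin 10; 5 remain.
Put 7 in bin 11; 5 remain.
Put 3 in bin 1; 0 remain.
Put 3 in bin 2; 0 remain.
Put 3 in bin 3; 1 remain.
Put 3 in bin 4; 1 remain.
Put 3 in bin 5; 1 remain.
Final bins: [9,3] [9,3] [8,3] [8,3] [8,3] [8] [8] [8] [7] [7] [7].

11 bins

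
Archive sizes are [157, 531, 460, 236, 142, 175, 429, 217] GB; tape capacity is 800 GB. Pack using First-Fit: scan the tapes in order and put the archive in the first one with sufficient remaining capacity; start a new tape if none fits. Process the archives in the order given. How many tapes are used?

4

157 GB → tape 1 (remaining 643 GB)
531 GB → tape 1 (remaining 112 GB)
460 GB → tape 2 (remaining 340 GB)
236 GB → tape 2 (remaining 104 GB)
142 GB → tape 3 (remaining 658 GB)
175 GB → tape 3 (remaining 483 GB)
429 GB → tape 3 (remaining 54 GB)
217 GB → tape 4 (remaining 583 GB)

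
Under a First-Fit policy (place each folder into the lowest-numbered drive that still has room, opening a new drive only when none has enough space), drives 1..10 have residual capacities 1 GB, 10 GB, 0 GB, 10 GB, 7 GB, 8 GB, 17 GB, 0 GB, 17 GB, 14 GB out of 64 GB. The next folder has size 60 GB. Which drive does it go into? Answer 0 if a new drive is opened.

0

No drive has ≥ 60 GB free, so a new drive is opened.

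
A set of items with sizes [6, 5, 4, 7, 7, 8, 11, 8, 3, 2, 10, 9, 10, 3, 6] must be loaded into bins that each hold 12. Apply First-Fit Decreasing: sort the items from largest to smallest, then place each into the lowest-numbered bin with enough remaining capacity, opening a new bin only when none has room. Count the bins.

Sorted descending: 11, 10, 10, 9, 8, 8, 7, 7, 6, 6, 5, 4, 3, 3, 2.
Put 11 in bin 1; 1 remain.
Put 10 in bin 2; 2 remain.
Put 10 in bin 3; 2 remain.
Put 9 in bin 4; 3 remain.
Put 8 in bin 5; 4 remain.
Put 8 in bin 6; 4 remain.
Put 7 in bin 7; 5 remain.
Put 7 in bin 8; 5 remain.
Put 6 in bin 9; 6 remain.
Put 6 in bin 9; 0 remain.
Put 5 in bin 7; 0 remain.
Put 4 in bin 5; 0 remain.
Put 3 in bin 4; 0 remain.
Put 3 in bin 6; 1 remain.
Put 2 in bin 2; 0 remain.
Final bins: [11] [10,2] [10] [9,3] [8,4] [8,3] [7,5] [7] [6,6].

9 bins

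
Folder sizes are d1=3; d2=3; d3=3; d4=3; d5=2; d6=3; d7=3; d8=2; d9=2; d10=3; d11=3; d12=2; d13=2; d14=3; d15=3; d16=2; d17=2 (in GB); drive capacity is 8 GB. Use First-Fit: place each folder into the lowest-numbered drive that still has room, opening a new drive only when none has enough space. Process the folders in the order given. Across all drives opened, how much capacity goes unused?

4

Put d1 (3 GB) in drive 1; 5 GB remain.
Put d2 (3 GB) in drive 1; 2 GB remain.
Put d3 (3 GB) in drive 2; 5 GB remain.
Put d4 (3 GB) in drive 2; 2 GB remain.
Put d5 (2 GB) in drive 1; 0 GB remain.
Put d6 (3 GB) in drive 3; 5 GB remain.
Put d7 (3 GB) in drive 3; 2 GB remain.
Put d8 (2 GB) in drive 2; 0 GB remain.
Put d9 (2 GB) in drive 3; 0 GB remain.
Put d10 (3 GB) in drive 4; 5 GB remain.
Put d11 (3 GB) in drive 4; 2 GB remain.
Put d12 (2 GB) in drive 4; 0 GB remain.
Put d13 (2 GB) in drive 5; 6 GB remain.
Put d14 (3 GB) in drive 5; 3 GB remain.
Put d15 (3 GB) in drive 5; 0 GB remain.
Put d16 (2 GB) in drive 6; 6 GB remain.
Put d17 (2 GB) in drive 6; 4 GB remain.
6 drives × 8 GB = 48 GB; used 44 GB; unused 4 GB.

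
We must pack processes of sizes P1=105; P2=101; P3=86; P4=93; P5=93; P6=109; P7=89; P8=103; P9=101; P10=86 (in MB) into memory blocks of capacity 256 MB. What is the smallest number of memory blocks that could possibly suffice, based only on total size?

4 memory blocks

Total size = 105 + 101 + 86 + 93 + 93 + 109 + 89 + 103 + 101 + 86 = 966 MB.
⌈966 / 256⌉ = 4.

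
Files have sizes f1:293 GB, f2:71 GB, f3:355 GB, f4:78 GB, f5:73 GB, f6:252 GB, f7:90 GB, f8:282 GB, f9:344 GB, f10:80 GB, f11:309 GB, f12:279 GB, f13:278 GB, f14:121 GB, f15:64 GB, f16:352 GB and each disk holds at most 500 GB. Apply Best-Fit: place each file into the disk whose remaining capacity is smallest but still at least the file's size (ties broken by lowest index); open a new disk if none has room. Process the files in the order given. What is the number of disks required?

9

Put f1 (293 GB) in disk 1; 207 GB remain.
Put f2 (71 GB) in disk 1; 136 GB remain.
Put f3 (355 GB) in disk 2; 145 GB remain.
Put f4 (78 GB) in disk 1; 58 GB remain.
Put f5 (73 GB) in disk 2; 72 GB remain.
Put f6 (252 GB) in disk 3; 248 GB remain.
Put f7 (90 GB) in disk 3; 158 GB remain.
Put f8 (282 GB) in disk 4; 218 GB remain.
Put f9 (344 GB) in disk 5; 156 GB remain.
Put f10 (80 GB) in disk 5; 76 GB remain.
Put f11 (309 GB) in disk 6; 191 GB remain.
Put f12 (279 GB) in disk 7; 221 GB remain.
Put f13 (278 GB) in disk 8; 222 GB remain.
Put f14 (121 GB) in disk 3; 37 GB remain.
Put f15 (64 GB) in disk 2; 8 GB remain.
Put f16 (352 GB) in disk 9; 148 GB remain.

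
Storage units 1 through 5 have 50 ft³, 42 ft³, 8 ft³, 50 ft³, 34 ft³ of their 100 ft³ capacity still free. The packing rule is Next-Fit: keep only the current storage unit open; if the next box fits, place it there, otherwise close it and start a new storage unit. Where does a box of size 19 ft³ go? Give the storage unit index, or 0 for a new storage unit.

Next-Fit only looks at storage unit 5, which has 34 ft³ free.
19 ft³ fits there.

5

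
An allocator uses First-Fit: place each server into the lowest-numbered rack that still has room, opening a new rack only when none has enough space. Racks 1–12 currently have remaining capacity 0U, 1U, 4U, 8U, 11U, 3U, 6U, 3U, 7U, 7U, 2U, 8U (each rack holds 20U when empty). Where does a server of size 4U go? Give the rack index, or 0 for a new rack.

3

Racks with room: rack 3 (4U), rack 4 (8U), rack 5 (11U), rack 7 (6U), rack 9 (7U), rack 10 (7U), rack 12 (8U).
The first with room is rack 3.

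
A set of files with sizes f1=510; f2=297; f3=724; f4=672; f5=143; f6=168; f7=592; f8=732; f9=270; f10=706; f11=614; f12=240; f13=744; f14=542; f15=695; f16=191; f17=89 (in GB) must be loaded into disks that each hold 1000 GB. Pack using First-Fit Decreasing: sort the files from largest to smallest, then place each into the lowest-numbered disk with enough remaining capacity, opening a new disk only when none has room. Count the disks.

Sorted descending: 744, 732, 724, 706, 695, 672, 614, 592, 542, 510, 297, 270, 240, 191, 168, 143, 89.
744 GB → disk 1 (remaining 256 GB)
732 GB → disk 2 (remaining 268 GB)
724 GB → disk 3 (remaining 276 GB)
706 GB → disk 4 (remaining 294 GB)
695 GB → disk 5 (remaining 305 GB)
672 GB → disk 6 (remaining 328 GB)
614 GB → disk 7 (remaining 386 GB)
592 GB → disk 8 (remaining 408 GB)
542 GB → disk 9 (remaining 458 GB)
510 GB → disk 10 (remaining 490 GB)
297 GB → disk 5 (remaining 8 GB)
270 GB → disk 3 (remaining 6 GB)
240 GB → disk 1 (remaining 16 GB)
191 GB → disk 2 (remaining 77 GB)
168 GB → disk 4 (remaining 126 GB)
143 GB → disk 6 (remaining 185 GB)
89 GB → disk 4 (remaining 37 GB)
Final disks: [744,240] [732,191] [724,270] [706,168,89] [695,297] [672,143] [614] [592] [542] [510].

10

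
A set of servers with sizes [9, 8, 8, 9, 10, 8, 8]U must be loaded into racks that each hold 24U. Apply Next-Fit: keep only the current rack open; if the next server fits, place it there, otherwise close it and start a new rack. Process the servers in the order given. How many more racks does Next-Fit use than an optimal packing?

1

Next-Fit: [9,8] [8,9] [10,8] [8] → 4 racks.
Total size 60U; any packing needs at least ⌈60/24⌉ = 3 racks.
An optimal packing achieves that bound: [10,9] [9,8] [8,8,8] → 3 racks.
Excess: 4 − 3 = 1.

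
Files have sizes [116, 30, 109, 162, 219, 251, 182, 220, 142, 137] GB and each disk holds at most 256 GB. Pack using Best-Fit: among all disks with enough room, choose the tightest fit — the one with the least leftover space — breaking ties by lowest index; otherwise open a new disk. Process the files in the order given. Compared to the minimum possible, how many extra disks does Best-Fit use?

1

Best-Fit: [116,30,109] [162] [219] [251] [182] [220] [142] [137] → 8 disks.
Total size 1568 GB; any packing needs at least ⌈1568/256⌉ = 7 disks.
An optimal packing achieves that bound: [251] [220,30] [219] [182] [162] [142,109] [137,116] → 7 disks.
Excess: 8 − 7 = 1.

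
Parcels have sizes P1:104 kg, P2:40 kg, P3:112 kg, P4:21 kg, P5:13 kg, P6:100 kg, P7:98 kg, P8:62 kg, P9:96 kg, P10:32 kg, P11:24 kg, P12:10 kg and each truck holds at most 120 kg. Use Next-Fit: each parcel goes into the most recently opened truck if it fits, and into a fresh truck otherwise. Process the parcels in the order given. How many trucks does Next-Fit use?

Put P1 (104 kg) in truck 1; 16 kg remain.
Put P2 (40 kg) in truck 2; 80 kg remain.
Put P3 (112 kg) in truck 3; 8 kg remain.
Put P4 (21 kg) in truck 4; 99 kg remain.
Put P5 (13 kg) in truck 4; 86 kg remain.
Put P6 (100 kg) in truck 5; 20 kg remain.
Put P7 (98 kg) in truck 6; 22 kg remain.
Put P8 (62 kg) in truck 7; 58 kg remain.
Put P9 (96 kg) in truck 8; 24 kg remain.
Put P10 (32 kg) in truck 9; 88 kg remain.
Put P11 (24 kg) in truck 9; 64 kg remain.
Put P12 (10 kg) in truck 9; 54 kg remain.
Final trucks: [104] [40] [112] [21,13] [100] [98] [62] [96] [32,24,10].

9 trucks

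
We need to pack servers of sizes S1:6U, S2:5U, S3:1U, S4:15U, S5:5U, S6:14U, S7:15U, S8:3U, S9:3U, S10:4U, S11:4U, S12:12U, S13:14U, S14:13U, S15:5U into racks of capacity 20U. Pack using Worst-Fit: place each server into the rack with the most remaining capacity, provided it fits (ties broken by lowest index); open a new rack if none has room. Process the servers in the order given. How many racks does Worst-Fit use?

rack 1: place S1 (6U), 14U left
rack 1: place S2 (5U), 9U left
rack 1: place S3 (1U), 8U left
rack 2: place S4 (15U), 5U left
rack 1: place S5 (5U), 3U left
rack 3: place S6 (14U), 6U left
rack 4: place S7 (15U), 5U left
rack 3: place S8 (3U), 3U left
rack 2: place S9 (3U), 2U left
rack 4: place S10 (4U), 1U left
rack 5: place S11 (4U), 16U left
rack 5: place S12 (12U), 4U left
rack 6: place S13 (14U), 6U left
rack 7: place S14 (13U), 7U left
rack 7: place S15 (5U), 2U left
Final racks: [6,5,1,5] [15,3] [14,3] [15,4] [4,12] [14] [13,5].

7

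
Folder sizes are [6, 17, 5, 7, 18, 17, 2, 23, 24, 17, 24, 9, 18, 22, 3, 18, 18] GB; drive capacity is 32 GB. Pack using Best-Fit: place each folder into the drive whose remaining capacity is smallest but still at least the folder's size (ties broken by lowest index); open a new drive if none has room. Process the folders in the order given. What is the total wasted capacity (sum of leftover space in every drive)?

104

drive 1: place 6 GB, 26 GB left
drive 1: place 17 GB, 9 GB left
drive 1: place 5 GB, 4 GB left
drive 2: place 7 GB, 25 GB left
drive 2: place 18 GB, 7 GB left
drive 3: place 17 GB, 15 GB left
drive 1: place 2 GB, 2 GB left
drive 4: place 23 GB, 9 GB left
drive 5: place 24 GB, 8 GB left
drive 6: place 17 GB, 15 GB left
drive 7: place 24 GB, 8 GB left
drive 4: place 9 GB, 0 GB left
drive 8: place 18 GB, 14 GB left
drive 9: place 22 GB, 10 GB left
drive 2: place 3 GB, 4 GB left
drive 10: place 18 GB, 14 GB left
drive 11: place 18 GB, 14 GB left
11 drives × 32 GB = 352 GB; used 248 GB; unused 104 GB.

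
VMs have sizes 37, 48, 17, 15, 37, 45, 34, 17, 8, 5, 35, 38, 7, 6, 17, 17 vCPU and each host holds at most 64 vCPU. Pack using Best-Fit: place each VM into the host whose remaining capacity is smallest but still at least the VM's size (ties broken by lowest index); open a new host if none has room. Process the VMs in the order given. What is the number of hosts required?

Put 37 vCPU in host 1; 27 vCPU remain.
Put 48 vCPU in host 2; 16 vCPU remain.
Put 17 vCPU in host 1; 10 vCPU remain.
Put 15 vCPU in host 2; 1 vCPU remain.
Put 37 vCPU in host 3; 27 vCPU remain.
Put 45 vCPU in host 4; 19 vCPU remain.
Put 34 vCPU in host 5; 30 vCPU remain.
Put 17 vCPU in host 4; 2 vCPU remain.
Put 8 vCPU in host 1; 2 vCPU remain.
Put 5 vCPU in host 3; 22 vCPU remain.
Put 35 vCPU in host 6; 29 vCPU remain.
Put 38 vCPU in host 7; 26 vCPU remain.
Put 7 vCPU in host 3; 15 vCPU remain.
Put 6 vCPU in host 3; 9 vCPU remain.
Put 17 vCPU in host 7; 9 vCPU remain.
Put 17 vCPU in host 6; 12 vCPU remain.
Final hosts: [37,17,8] [48,15] [37,5,7,6] [45,17] [34] [35,17] [38,17].

7 hosts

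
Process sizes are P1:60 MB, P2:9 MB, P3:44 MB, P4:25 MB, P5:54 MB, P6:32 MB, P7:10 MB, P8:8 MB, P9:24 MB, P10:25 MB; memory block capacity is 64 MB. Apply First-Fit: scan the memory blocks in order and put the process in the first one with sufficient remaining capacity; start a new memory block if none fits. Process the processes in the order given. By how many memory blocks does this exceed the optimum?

0

First-Fit: [60] [9,44,10] [25,32] [54,8] [24,25] → 5 memory blocks.
Total size 291 MB; any packing needs at least ⌈291/64⌉ = 5 memory blocks.
So 5 is already optimal.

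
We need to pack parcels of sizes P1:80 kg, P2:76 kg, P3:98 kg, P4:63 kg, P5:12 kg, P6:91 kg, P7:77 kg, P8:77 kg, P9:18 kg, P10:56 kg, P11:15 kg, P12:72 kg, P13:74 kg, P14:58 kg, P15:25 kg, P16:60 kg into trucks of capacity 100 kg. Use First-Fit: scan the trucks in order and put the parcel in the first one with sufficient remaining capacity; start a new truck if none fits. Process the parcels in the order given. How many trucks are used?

12 trucks

truck 1: place P1 (80 kg), 20 kg left
truck 2: place P2 (76 kg), 24 kg left
truck 3: place P3 (98 kg), 2 kg left
truck 4: place P4 (63 kg), 37 kg left
truck 1: place P5 (12 kg), 8 kg left
truck 5: place P6 (91 kg), 9 kg left
truck 6: place P7 (77 kg), 23 kg left
truck 7: place P8 (77 kg), 23 kg left
truck 2: place P9 (18 kg), 6 kg left
truck 8: place P10 (56 kg), 44 kg left
truck 4: place P11 (15 kg), 22 kg left
truck 9: place P12 (72 kg), 28 kg left
truck 10: place P13 (74 kg), 26 kg left
truck 11: place P14 (58 kg), 42 kg left
truck 8: place P15 (25 kg), 19 kg left
truck 12: place P16 (60 kg), 40 kg left
Final trucks: [80,12] [76,18] [98] [63,15] [91] [77] [77] [56,25] [72] [74] [58] [60].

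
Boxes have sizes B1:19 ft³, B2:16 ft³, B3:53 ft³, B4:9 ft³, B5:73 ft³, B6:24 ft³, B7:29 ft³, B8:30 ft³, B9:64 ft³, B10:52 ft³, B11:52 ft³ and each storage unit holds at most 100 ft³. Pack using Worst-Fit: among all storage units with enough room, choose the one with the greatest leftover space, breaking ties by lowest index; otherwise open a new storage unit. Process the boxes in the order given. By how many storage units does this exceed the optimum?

1

Worst-Fit: [19,16,53,9] [73,24] [29,30] [64] [52] [52] → 6 storage units.
Total size 421 ft³; any packing needs at least ⌈421/100⌉ = 5 storage units.
An optimal packing achieves that bound: [73,24] [64,30] [53,29,16] [52,19,9] [52] → 5 storage units.
Excess: 6 − 5 = 1.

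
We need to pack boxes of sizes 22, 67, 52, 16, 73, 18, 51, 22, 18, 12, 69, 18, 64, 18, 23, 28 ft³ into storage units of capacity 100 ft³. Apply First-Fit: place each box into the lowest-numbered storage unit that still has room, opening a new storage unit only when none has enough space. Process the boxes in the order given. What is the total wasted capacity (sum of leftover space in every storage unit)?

storage unit 1: place 22 ft³, 78 ft³ left
storage unit 1: place 67 ft³, 11 ft³ left
storage unit 2: place 52 ft³, 48 ft³ left
storage unit 2: place 16 ft³, 32 ft³ left
storage unit 3: place 73 ft³, 27 ft³ left
storage unit 2: place 18 ft³, 14 ft³ left
storage unit 4: place 51 ft³, 49 ft³ left
storage unit 3: place 22 ft³, 5 ft³ left
storage unit 4: place 18 ft³, 31 ft³ left
storage unit 2: place 12 ft³, 2 ft³ left
storage unit 5: place 69 ft³, 31 ft³ left
storage unit 4: place 18 ft³, 13 ft³ left
storage unit 6: place 64 ft³, 36 ft³ left
storage unit 5: place 18 ft³, 13 ft³ left
storage unit 6: place 23 ft³, 13 ft³ left
storage unit 7: place 28 ft³, 72 ft³ left
7 storage units × 100 ft³ = 700 ft³; used 571 ft³; unused 129 ft³.

129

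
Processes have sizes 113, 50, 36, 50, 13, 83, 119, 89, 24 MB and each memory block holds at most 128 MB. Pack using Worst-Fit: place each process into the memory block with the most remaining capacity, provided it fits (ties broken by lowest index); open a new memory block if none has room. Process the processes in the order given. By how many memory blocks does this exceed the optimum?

1

Worst-Fit: [113] [50,36] [50,13,24] [83] [119] [89] → 6 memory blocks.
Total size 577 MB; any packing needs at least ⌈577/128⌉ = 5 memory blocks.
An optimal packing achieves that bound: [119] [113,13] [89,36] [83,24] [50,50] → 5 memory blocks.
Excess: 6 − 5 = 1.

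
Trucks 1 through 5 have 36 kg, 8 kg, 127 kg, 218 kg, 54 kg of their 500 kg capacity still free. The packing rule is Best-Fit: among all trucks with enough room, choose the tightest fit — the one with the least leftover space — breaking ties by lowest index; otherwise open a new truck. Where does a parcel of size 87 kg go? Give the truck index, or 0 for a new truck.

Trucks with room: truck 3 (127 kg), truck 4 (218 kg).
Tightest fit is truck 3 with 127 kg free.

3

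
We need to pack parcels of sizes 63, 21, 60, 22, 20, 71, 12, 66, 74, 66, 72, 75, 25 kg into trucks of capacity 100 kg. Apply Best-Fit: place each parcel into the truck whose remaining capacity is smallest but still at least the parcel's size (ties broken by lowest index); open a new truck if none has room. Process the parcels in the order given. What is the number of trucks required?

8 trucks

63 kg → truck 1 (remaining 37 kg)
21 kg → truck 1 (remaining 16 kg)
60 kg → truck 2 (remaining 40 kg)
22 kg → truck 2 (remaining 18 kg)
20 kg → truck 3 (remaining 80 kg)
71 kg → truck 3 (remaining 9 kg)
12 kg → truck 1 (remaining 4 kg)
66 kg → truck 4 (remaining 34 kg)
74 kg → truck 5 (remaining 26 kg)
66 kg → truck 6 (remaining 34 kg)
72 kg → truck 7 (remaining 28 kg)
75 kg → truck 8 (remaining 25 kg)
25 kg → truck 8 (remaining 0 kg)
Final trucks: [63,21,12] [60,22] [20,71] [66] [74] [66] [72] [75,25].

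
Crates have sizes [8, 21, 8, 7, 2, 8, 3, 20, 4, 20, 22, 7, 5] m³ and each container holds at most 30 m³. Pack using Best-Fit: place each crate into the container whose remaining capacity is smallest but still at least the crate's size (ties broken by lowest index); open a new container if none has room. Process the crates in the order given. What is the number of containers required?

5 containers

container 1: place 8 m³, 22 m³ left
container 1: place 21 m³, 1 m³ left
container 2: place 8 m³, 22 m³ left
container 2: place 7 m³, 15 m³ left
container 2: place 2 m³, 13 m³ left
container 2: place 8 m³, 5 m³ left
container 2: place 3 m³, 2 m³ left
container 3: place 20 m³, 10 m³ left
container 3: place 4 m³, 6 m³ left
container 4: place 20 m³, 10 m³ left
container 5: place 22 m³, 8 m³ left
container 5: place 7 m³, 1 m³ left
container 3: place 5 m³, 1 m³ left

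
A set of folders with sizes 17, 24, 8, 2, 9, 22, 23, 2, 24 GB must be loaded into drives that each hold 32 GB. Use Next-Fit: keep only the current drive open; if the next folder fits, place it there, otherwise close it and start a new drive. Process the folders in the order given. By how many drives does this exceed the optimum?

Next-Fit: [17] [24,8] [2,9] [22] [23,2] [24] → 6 drives.
Total size 131 GB; any packing needs at least ⌈131/32⌉ = 5 drives.
An optimal packing achieves that bound: [24,8] [24,2,2] [23,9] [22] [17] → 5 drives.
Excess: 6 − 5 = 1.

1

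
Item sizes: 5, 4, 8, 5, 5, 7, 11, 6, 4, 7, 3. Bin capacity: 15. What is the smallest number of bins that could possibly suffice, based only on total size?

5

Total size = 5 + 4 + 8 + 5 + 5 + 7 + 11 + 6 + 4 + 7 + 3 = 65.
⌈65 / 15⌉ = 5.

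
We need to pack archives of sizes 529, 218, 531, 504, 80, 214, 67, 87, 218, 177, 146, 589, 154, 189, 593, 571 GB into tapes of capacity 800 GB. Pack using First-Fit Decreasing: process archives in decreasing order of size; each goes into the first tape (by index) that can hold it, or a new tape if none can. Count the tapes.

Sorted descending: 593, 589, 571, 531, 529, 504, 218, 218, 214, 189, 177, 154, 146, 87, 80, 67.
Put 593 GB in tape 1; 207 GB remain.
Put 589 GB in tape 2; 211 GB remain.
Put 571 GB in tape 3; 229 GB remain.
Put 531 GB in tape 4; 269 GB remain.
Put 529 GB in tape 5; 271 GB remain.
Put 504 GB in tape 6; 296 GB remain.
Put 218 GB in tape 3; 11 GB remain.
Put 218 GB in tape 4; 51 GB remain.
Put 214 GB in tape 5; 57 GB remain.
Put 189 GB in tape 1; 18 GB remain.
Put 177 GB in tape 2; 34 GB remain.
Put 154 GB in tape 6; 142 GB remain.
Put 146 GB in tape 7; 654 GB remain.
Put 87 GB in tape 6; 55 GB remain.
Put 80 GB in tape 7; 574 GB remain.
Put 67 GB in tape 7; 507 GB remain.

7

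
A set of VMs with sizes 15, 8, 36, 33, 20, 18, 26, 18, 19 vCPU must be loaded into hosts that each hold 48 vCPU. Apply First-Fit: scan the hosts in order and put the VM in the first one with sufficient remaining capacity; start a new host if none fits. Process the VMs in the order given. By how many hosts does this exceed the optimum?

First-Fit: [15,8,20] [36] [33] [18,26] [18,19] → 5 hosts.
Total size 193 vCPU; any packing needs at least ⌈193/48⌉ = 5 hosts.
So 5 is already optimal.

0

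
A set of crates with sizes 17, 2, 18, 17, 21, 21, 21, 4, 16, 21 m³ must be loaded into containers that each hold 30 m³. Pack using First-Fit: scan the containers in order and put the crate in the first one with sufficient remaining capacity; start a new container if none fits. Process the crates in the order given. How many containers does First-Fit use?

8

17 m³ → container 1 (remaining 13 m³)
2 m³ → container 1 (remaining 11 m³)
18 m³ → container 2 (remaining 12 m³)
17 m³ → container 3 (remaining 13 m³)
21 m³ → container 4 (remaining 9 m³)
21 m³ → container 5 (remaining 9 m³)
21 m³ → container 6 (remaining 9 m³)
4 m³ → container 1 (remaining 7 m³)
16 m³ → container 7 (remaining 14 m³)
21 m³ → container 8 (remaining 9 m³)
Final containers: [17,2,4] [18] [17] [21] [21] [21] [16] [21].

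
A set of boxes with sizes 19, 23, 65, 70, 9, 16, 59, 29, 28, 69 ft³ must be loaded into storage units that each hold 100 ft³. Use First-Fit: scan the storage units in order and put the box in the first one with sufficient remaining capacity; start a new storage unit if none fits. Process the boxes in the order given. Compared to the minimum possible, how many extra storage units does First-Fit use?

First-Fit: [19,23,9,16,29] [65,28] [70] [59] [69] → 5 storage units.
Total size 387 ft³; any packing needs at least ⌈387/100⌉ = 4 storage units.
An optimal packing achieves that bound: [70,29] [69,28] [65,23,9] [59,19,16] → 4 storage units.
Excess: 5 − 4 = 1.

1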